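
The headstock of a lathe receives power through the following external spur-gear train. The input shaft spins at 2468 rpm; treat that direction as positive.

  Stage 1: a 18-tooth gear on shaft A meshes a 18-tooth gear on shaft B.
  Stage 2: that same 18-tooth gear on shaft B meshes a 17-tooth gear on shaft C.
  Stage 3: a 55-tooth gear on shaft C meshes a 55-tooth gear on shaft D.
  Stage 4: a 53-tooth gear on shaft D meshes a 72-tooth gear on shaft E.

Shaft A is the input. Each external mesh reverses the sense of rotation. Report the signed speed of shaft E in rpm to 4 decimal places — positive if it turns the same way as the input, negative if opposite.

+1923.5882 rpm (same as input, |ω| = 1923.5882 rpm)

Stage 1 [18T→18T]: ω = 2468.0000×18/18 = 2468.0000 rpm, dir flips to −; running = −2468.0000
Stage 2 [18T→17T]: ω = 2468.0000×18/17 = 2613.1765 rpm, dir flips to +; running = +2613.1765
Stage 3 [55T→55T]: ω = 2613.1765×55/55 = 2613.1765 rpm, dir flips to −; running = −2613.1765
Stage 4 [53T→72T]: ω = 2613.1765×53/72 = 1923.5882 rpm, dir flips to +; running = +1923.5882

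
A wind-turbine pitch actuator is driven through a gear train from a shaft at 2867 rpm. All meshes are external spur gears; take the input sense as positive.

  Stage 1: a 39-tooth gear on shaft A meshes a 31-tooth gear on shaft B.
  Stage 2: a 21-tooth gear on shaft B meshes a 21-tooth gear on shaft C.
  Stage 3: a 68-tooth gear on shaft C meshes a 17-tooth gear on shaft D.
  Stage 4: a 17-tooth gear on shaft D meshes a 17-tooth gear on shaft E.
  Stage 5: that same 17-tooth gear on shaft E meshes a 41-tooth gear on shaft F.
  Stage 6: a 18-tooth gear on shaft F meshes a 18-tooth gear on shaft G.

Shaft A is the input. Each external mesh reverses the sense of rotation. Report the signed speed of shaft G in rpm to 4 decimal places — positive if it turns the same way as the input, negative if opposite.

+5982.1275 rpm (same as input, |ω| = 5982.1275 rpm)

Stage 1 [39T→31T]: ω = 2867.0000×39/31 = 3606.8710 rpm, dir flips to −; running = −3606.8710
Stage 2 [21T→21T]: ω = 3606.8710×21/21 = 3606.8710 rpm, dir flips to +; running = +3606.8710
Stage 3 [68T→17T]: ω = 3606.8710×68/17 = 14427.4839 rpm, dir flips to −; running = −14427.4839
Stage 4 [17T→17T]: ω = 14427.4839×17/17 = 14427.4839 rpm, dir flips to +; running = +14427.4839
Stage 5 [17T→41T]: ω = 14427.4839×17/41 = 5982.1275 rpm, dir flips to −; running = −5982.1275
Stage 6 [18T→18T]: ω = 5982.1275×18/18 = 5982.1275 rpm, dir flips to +; running = +5982.1275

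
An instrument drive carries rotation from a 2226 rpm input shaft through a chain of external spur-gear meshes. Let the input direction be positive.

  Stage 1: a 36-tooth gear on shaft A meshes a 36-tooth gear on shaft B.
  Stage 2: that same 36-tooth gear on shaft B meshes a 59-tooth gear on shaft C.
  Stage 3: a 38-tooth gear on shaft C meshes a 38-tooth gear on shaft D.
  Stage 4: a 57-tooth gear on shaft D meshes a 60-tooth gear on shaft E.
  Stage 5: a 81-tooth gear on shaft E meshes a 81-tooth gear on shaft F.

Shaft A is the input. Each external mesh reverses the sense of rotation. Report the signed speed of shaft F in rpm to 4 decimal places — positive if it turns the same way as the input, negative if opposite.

-1290.3254 rpm (opposite to input, |ω| = 1290.3254 rpm)

Stage 1 [36T→36T]: ω = 2226.0000×36/36 = 2226.0000 rpm, dir flips to −; running = −2226.0000
Stage 2 [36T→59T]: ω = 2226.0000×36/59 = 1358.2373 rpm, dir flips to +; running = +1358.2373
Stage 3 [38T→38T]: ω = 1358.2373×38/38 = 1358.2373 rpm, dir flips to −; running = −1358.2373
Stage 4 [57T→60T]: ω = 1358.2373×57/60 = 1290.3254 rpm, dir flips to +; running = +1290.3254
Stage 5 [81T→81T]: ω = 1290.3254×81/81 = 1290.3254 rpm, dir flips to −; running = −1290.3254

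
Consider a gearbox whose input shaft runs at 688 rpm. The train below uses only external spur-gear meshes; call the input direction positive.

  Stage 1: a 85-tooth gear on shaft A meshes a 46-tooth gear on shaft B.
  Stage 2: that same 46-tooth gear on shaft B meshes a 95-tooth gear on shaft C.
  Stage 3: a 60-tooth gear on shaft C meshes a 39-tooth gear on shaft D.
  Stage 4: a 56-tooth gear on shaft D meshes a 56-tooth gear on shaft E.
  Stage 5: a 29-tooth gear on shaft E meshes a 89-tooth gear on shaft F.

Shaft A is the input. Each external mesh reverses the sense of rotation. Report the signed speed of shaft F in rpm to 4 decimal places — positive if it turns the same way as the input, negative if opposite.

Stage 1 [85T→46T]: ω = 688.0000×85/46 = 1271.3043 rpm, dir flips to −; running = −1271.3043
Stage 2 [46T→95T]: ω = 1271.3043×46/95 = 615.5789 rpm, dir flips to +; running = +615.5789
Stage 3 [60T→39T]: ω = 615.5789×60/39 = 947.0445 rpm, dir flips to −; running = −947.0445
Stage 4 [56T→56T]: ω = 947.0445×56/56 = 947.0445 rpm, dir flips to +; running = +947.0445
Stage 5 [29T→89T]: ω = 947.0445×29/89 = 308.5875 rpm, dir flips to −; running = −308.5875

-308.5875 rpm (opposite to input, |ω| = 308.5875 rpm)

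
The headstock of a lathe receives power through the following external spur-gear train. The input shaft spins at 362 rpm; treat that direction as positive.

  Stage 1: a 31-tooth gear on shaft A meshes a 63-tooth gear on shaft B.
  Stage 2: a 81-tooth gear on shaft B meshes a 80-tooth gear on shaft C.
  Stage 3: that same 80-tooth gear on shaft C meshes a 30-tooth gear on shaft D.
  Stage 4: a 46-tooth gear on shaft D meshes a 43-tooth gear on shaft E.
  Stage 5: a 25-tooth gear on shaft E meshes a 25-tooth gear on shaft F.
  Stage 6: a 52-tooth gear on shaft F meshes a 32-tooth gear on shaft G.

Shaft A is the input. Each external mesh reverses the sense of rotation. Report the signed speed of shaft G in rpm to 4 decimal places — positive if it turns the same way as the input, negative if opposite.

+836.0576 rpm (same as input, |ω| = 836.0576 rpm)

Stage 1 [31T→63T]: ω = 362.0000×31/63 = 178.1270 rpm, dir flips to −; running = −178.1270
Stage 2 [81T→80T]: ω = 178.1270×81/80 = 180.3536 rpm, dir flips to +; running = +180.3536
Stage 3 [80T→30T]: ω = 180.3536×80/30 = 480.9429 rpm, dir flips to −; running = −480.9429
Stage 4 [46T→43T]: ω = 480.9429×46/43 = 514.4970 rpm, dir flips to +; running = +514.4970
Stage 5 [25T→25T]: ω = 514.4970×25/25 = 514.4970 rpm, dir flips to −; running = −514.4970
Stage 6 [52T→32T]: ω = 514.4970×52/32 = 836.0576 rpm, dir flips to +; running = +836.0576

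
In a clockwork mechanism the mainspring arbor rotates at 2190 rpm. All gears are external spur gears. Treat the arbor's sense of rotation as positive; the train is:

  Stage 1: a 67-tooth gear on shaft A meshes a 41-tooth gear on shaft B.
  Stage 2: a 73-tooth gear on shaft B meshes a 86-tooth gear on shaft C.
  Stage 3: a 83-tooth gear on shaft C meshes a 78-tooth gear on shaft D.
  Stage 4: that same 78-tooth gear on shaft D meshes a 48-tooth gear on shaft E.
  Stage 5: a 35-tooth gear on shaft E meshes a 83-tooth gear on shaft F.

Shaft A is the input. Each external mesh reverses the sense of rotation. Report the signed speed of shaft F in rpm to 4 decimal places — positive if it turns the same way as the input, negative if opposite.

Stage 1 [67T→41T]: ω = 2190.0000×67/41 = 3578.7805 rpm, dir flips to −; running = −3578.7805
Stage 2 [73T→86T]: ω = 3578.7805×73/86 = 3037.8020 rpm, dir flips to +; running = +3037.8020
Stage 3 [83T→78T]: ω = 3037.8020×83/78 = 3232.5329 rpm, dir flips to −; running = −3232.5329
Stage 4 [78T→48T]: ω = 3232.5329×78/48 = 5252.8660 rpm, dir flips to +; running = +5252.8660
Stage 5 [35T→83T]: ω = 5252.8660×35/83 = 2215.0640 rpm, dir flips to −; running = −2215.0640

-2215.0640 rpm (opposite to input, |ω| = 2215.0640 rpm)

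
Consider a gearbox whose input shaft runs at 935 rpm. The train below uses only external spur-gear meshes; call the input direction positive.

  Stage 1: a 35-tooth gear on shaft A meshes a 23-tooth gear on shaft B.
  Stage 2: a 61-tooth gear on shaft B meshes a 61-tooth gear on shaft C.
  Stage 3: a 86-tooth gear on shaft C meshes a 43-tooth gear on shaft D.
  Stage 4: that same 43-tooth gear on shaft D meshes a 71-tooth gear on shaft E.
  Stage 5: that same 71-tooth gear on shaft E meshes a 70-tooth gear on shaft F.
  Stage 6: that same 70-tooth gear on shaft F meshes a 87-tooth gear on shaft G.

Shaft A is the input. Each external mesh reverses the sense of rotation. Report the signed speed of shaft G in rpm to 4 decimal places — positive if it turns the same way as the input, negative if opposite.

Stage 1 [35T→23T]: ω = 935.0000×35/23 = 1422.8261 rpm, dir flips to −; running = −1422.8261
Stage 2 [61T→61T]: ω = 1422.8261×61/61 = 1422.8261 rpm, dir flips to +; running = +1422.8261
Stage 3 [86T→43T]: ω = 1422.8261×86/43 = 2845.6522 rpm, dir flips to −; running = −2845.6522
Stage 4 [43T→71T]: ω = 2845.6522×43/71 = 1723.4231 rpm, dir flips to +; running = +1723.4231
Stage 5 [71T→70T]: ω = 1723.4231×71/70 = 1748.0435 rpm, dir flips to −; running = −1748.0435
Stage 6 [70T→87T]: ω = 1748.0435×70/87 = 1406.4718 rpm, dir flips to +; running = +1406.4718

+1406.4718 rpm (same as input, |ω| = 1406.4718 rpm)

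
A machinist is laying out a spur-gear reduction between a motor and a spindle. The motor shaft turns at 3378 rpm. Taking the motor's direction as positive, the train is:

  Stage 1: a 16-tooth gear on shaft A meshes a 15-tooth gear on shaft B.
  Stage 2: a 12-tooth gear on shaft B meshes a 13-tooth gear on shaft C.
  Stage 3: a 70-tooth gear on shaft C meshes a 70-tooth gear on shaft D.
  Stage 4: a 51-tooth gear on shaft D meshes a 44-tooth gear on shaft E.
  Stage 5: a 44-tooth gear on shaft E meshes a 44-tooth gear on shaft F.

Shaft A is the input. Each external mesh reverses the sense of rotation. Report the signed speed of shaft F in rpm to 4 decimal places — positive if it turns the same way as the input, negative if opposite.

-3855.1720 rpm (opposite to input, |ω| = 3855.1720 rpm)

Stage 1 [16T→15T]: ω = 3378.0000×16/15 = 3603.2000 rpm, dir flips to −; running = −3603.2000
Stage 2 [12T→13T]: ω = 3603.2000×12/13 = 3326.0308 rpm, dir flips to +; running = +3326.0308
Stage 3 [70T→70T]: ω = 3326.0308×70/70 = 3326.0308 rpm, dir flips to −; running = −3326.0308
Stage 4 [51T→44T]: ω = 3326.0308×51/44 = 3855.1720 rpm, dir flips to +; running = +3855.1720
Stage 5 [44T→44T]: ω = 3855.1720×44/44 = 3855.1720 rpm, dir flips to −; running = −3855.1720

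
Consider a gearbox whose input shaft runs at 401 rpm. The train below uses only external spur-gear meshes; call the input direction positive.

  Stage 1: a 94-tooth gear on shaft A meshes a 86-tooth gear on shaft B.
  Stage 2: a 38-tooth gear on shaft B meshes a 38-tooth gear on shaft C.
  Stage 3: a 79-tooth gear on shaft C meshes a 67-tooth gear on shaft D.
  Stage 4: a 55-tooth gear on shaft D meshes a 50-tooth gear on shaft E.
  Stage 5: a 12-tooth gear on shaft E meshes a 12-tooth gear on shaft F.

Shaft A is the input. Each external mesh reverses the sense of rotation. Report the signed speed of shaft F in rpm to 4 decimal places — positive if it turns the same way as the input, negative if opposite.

-568.4847 rpm (opposite to input, |ω| = 568.4847 rpm)

Stage 1 [94T→86T]: ω = 401.0000×94/86 = 438.3023 rpm, dir flips to −; running = −438.3023
Stage 2 [38T→38T]: ω = 438.3023×38/38 = 438.3023 rpm, dir flips to +; running = +438.3023
Stage 3 [79T→67T]: ω = 438.3023×79/67 = 516.8042 rpm, dir flips to −; running = −516.8042
Stage 4 [55T→50T]: ω = 516.8042×55/50 = 568.4847 rpm, dir flips to +; running = +568.4847
Stage 5 [12T→12T]: ω = 568.4847×12/12 = 568.4847 rpm, dir flips to −; running = −568.4847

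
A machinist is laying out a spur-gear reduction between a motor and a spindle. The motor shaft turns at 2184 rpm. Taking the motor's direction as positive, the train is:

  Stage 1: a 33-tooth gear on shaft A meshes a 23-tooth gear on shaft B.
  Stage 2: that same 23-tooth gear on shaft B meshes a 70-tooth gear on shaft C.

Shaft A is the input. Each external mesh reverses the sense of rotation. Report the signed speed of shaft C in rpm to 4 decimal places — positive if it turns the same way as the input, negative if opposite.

+1029.6000 rpm (same as input, |ω| = 1029.6000 rpm)

Stage 1 [33T→23T]: ω = 2184.0000×33/23 = 3133.5652 rpm, dir flips to −; running = −3133.5652
Stage 2 [23T→70T]: ω = 3133.5652×23/70 = 1029.6000 rpm, dir flips to +; running = +1029.6000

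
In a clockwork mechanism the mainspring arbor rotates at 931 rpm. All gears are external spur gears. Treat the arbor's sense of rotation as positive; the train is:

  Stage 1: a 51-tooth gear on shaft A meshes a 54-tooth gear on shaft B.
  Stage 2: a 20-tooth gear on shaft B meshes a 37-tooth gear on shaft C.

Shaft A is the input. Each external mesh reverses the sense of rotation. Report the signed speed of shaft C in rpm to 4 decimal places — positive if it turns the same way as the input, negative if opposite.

+475.2853 rpm (same as input, |ω| = 475.2853 rpm)

Stage 1 [51T→54T]: ω = 931.0000×51/54 = 879.2778 rpm, dir flips to −; running = −879.2778
Stage 2 [20T→37T]: ω = 879.2778×20/37 = 475.2853 rpm, dir flips to +; running = +475.2853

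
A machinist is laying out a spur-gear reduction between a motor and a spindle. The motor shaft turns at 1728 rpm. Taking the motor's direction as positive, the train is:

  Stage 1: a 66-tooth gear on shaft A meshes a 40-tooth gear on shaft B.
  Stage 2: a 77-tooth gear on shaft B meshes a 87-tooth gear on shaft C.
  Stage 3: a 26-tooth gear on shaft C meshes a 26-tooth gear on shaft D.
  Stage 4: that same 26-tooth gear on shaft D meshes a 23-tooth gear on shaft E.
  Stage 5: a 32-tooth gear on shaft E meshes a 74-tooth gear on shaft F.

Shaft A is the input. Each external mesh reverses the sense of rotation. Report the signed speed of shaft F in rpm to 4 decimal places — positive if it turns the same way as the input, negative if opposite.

-1233.5675 rpm (opposite to input, |ω| = 1233.5675 rpm)

Stage 1 [66T→40T]: ω = 1728.0000×66/40 = 2851.2000 rpm, dir flips to −; running = −2851.2000
Stage 2 [77T→87T]: ω = 2851.2000×77/87 = 2523.4759 rpm, dir flips to +; running = +2523.4759
Stage 3 [26T→26T]: ω = 2523.4759×26/26 = 2523.4759 rpm, dir flips to −; running = −2523.4759
Stage 4 [26T→23T]: ω = 2523.4759×26/23 = 2852.6249 rpm, dir flips to +; running = +2852.6249
Stage 5 [32T→74T]: ω = 2852.6249×32/74 = 1233.5675 rpm, dir flips to −; running = −1233.5675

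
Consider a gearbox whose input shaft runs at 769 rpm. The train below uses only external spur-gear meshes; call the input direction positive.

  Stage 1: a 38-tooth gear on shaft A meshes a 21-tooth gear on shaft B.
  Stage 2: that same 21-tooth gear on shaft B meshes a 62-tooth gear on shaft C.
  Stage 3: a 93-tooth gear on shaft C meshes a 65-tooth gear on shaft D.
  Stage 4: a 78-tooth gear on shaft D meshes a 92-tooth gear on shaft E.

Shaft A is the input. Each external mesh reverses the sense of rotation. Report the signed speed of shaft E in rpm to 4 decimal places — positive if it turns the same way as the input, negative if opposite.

Stage 1 [38T→21T]: ω = 769.0000×38/21 = 1391.5238 rpm, dir flips to −; running = −1391.5238
Stage 2 [21T→62T]: ω = 1391.5238×21/62 = 471.3226 rpm, dir flips to +; running = +471.3226
Stage 3 [93T→65T]: ω = 471.3226×93/65 = 674.3538 rpm, dir flips to −; running = −674.3538
Stage 4 [78T→92T]: ω = 674.3538×78/92 = 571.7348 rpm, dir flips to +; running = +571.7348

+571.7348 rpm (same as input, |ω| = 571.7348 rpm)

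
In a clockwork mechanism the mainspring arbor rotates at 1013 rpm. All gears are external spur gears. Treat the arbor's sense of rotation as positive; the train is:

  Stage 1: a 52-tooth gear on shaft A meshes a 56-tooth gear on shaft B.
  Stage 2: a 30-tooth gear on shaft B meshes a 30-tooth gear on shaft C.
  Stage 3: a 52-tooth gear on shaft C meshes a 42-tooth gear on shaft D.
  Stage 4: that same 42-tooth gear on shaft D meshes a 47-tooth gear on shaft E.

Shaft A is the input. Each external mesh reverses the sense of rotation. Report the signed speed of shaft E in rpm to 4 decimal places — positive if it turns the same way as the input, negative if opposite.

+1040.7112 rpm (same as input, |ω| = 1040.7112 rpm)

Stage 1 [52T→56T]: ω = 1013.0000×52/56 = 940.6429 rpm, dir flips to −; running = −940.6429
Stage 2 [30T→30T]: ω = 940.6429×30/30 = 940.6429 rpm, dir flips to +; running = +940.6429
Stage 3 [52T→42T]: ω = 940.6429×52/42 = 1164.6054 rpm, dir flips to −; running = −1164.6054
Stage 4 [42T→47T]: ω = 1164.6054×42/47 = 1040.7112 rpm, dir flips to +; running = +1040.7112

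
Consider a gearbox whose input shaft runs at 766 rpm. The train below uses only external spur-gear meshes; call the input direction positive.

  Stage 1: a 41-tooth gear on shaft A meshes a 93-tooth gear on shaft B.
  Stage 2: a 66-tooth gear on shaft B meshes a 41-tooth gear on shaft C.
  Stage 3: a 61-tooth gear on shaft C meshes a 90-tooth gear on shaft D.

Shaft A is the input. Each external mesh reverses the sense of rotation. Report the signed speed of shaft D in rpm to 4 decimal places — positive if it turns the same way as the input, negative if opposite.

Stage 1 [41T→93T]: ω = 766.0000×41/93 = 337.6989 rpm, dir flips to −; running = −337.6989
Stage 2 [66T→41T]: ω = 337.6989×66/41 = 543.6129 rpm, dir flips to +; running = +543.6129
Stage 3 [61T→90T]: ω = 543.6129×61/90 = 368.4487 rpm, dir flips to −; running = −368.4487

-368.4487 rpm (opposite to input, |ω| = 368.4487 rpm)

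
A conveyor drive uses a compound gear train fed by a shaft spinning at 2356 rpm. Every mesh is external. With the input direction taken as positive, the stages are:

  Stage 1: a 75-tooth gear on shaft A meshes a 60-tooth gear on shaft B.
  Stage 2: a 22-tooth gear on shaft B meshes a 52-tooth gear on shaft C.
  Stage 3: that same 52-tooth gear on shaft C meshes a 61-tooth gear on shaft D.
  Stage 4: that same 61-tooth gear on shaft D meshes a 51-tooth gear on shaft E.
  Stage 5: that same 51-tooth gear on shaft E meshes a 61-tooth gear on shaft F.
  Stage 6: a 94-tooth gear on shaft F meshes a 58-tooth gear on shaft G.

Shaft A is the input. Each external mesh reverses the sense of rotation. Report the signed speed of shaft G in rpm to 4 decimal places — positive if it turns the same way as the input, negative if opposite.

+1721.3850 rpm (same as input, |ω| = 1721.3850 rpm)

Stage 1 [75T→60T]: ω = 2356.0000×75/60 = 2945.0000 rpm, dir flips to −; running = −2945.0000
Stage 2 [22T→52T]: ω = 2945.0000×22/52 = 1245.9615 rpm, dir flips to +; running = +1245.9615
Stage 3 [52T→61T]: ω = 1245.9615×52/61 = 1062.1311 rpm, dir flips to −; running = −1062.1311
Stage 4 [61T→51T]: ω = 1062.1311×61/51 = 1270.3922 rpm, dir flips to +; running = +1270.3922
Stage 5 [51T→61T]: ω = 1270.3922×51/61 = 1062.1311 rpm, dir flips to −; running = −1062.1311
Stage 6 [94T→58T]: ω = 1062.1311×94/58 = 1721.3850 rpm, dir flips to +; running = +1721.3850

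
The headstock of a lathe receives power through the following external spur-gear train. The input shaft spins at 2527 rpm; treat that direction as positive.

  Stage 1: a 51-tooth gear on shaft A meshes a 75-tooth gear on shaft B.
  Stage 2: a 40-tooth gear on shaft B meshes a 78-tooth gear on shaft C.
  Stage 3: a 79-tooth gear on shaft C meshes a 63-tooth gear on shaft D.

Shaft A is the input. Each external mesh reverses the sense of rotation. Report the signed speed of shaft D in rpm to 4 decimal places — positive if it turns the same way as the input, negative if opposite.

-1105.0097 rpm (opposite to input, |ω| = 1105.0097 rpm)

Stage 1 [51T→75T]: ω = 2527.0000×51/75 = 1718.3600 rpm, dir flips to −; running = −1718.3600
Stage 2 [40T→78T]: ω = 1718.3600×40/78 = 881.2103 rpm, dir flips to +; running = +881.2103
Stage 3 [79T→63T]: ω = 881.2103×79/63 = 1105.0097 rpm, dir flips to −; running = −1105.0097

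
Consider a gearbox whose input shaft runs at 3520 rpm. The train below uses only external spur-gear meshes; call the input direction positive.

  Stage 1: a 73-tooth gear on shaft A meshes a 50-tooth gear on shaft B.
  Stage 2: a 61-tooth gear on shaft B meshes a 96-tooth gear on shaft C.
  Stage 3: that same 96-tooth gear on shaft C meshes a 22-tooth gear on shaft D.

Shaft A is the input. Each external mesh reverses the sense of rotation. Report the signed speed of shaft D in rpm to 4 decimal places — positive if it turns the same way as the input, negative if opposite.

-14249.6000 rpm (opposite to input, |ω| = 14249.6000 rpm)

Stage 1 [73T→50T]: ω = 3520.0000×73/50 = 5139.2000 rpm, dir flips to −; running = −5139.2000
Stage 2 [61T→96T]: ω = 5139.2000×61/96 = 3265.5333 rpm, dir flips to +; running = +3265.5333
Stage 3 [96T→22T]: ω = 3265.5333×96/22 = 14249.6000 rpm, dir flips to −; running = −14249.6000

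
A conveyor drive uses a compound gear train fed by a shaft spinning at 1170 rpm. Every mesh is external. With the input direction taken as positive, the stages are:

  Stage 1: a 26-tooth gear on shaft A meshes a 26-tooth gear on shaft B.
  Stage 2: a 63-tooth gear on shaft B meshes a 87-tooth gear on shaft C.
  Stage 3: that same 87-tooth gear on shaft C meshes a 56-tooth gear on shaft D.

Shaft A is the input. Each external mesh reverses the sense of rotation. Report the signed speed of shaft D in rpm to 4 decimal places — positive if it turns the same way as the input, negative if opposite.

Stage 1 [26T→26T]: ω = 1170.0000×26/26 = 1170.0000 rpm, dir flips to −; running = −1170.0000
Stage 2 [63T→87T]: ω = 1170.0000×63/87 = 847.2414 rpm, dir flips to +; running = +847.2414
Stage 3 [87T→56T]: ω = 847.2414×87/56 = 1316.2500 rpm, dir flips to −; running = −1316.2500

-1316.2500 rpm (opposite to input, |ω| = 1316.2500 rpm)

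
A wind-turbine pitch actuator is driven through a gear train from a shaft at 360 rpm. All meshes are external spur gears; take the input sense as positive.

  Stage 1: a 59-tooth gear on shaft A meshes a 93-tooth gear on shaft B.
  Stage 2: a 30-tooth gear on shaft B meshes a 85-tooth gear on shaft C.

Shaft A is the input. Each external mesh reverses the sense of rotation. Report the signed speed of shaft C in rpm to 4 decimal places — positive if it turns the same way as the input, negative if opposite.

Stage 1 [59T→93T]: ω = 360.0000×59/93 = 228.3871 rpm, dir flips to −; running = −228.3871
Stage 2 [30T→85T]: ω = 228.3871×30/85 = 80.6072 rpm, dir flips to +; running = +80.6072

+80.6072 rpm (same as input, |ω| = 80.6072 rpm)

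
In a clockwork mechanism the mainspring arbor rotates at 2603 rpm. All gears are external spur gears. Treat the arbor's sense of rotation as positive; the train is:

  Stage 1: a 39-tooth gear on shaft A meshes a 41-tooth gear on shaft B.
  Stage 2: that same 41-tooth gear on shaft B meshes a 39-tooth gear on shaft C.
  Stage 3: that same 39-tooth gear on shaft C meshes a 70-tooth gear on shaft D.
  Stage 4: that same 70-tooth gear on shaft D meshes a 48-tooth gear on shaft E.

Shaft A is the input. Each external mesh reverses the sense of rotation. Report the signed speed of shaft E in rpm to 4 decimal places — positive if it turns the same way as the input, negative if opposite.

+2114.9375 rpm (same as input, |ω| = 2114.9375 rpm)

Stage 1 [39T→41T]: ω = 2603.0000×39/41 = 2476.0244 rpm, dir flips to −; running = −2476.0244
Stage 2 [41T→39T]: ω = 2476.0244×41/39 = 2603.0000 rpm, dir flips to +; running = +2603.0000
Stage 3 [39T→70T]: ω = 2603.0000×39/70 = 1450.2429 rpm, dir flips to −; running = −1450.2429
Stage 4 [70T→48T]: ω = 1450.2429×70/48 = 2114.9375 rpm, dir flips to +; running = +2114.9375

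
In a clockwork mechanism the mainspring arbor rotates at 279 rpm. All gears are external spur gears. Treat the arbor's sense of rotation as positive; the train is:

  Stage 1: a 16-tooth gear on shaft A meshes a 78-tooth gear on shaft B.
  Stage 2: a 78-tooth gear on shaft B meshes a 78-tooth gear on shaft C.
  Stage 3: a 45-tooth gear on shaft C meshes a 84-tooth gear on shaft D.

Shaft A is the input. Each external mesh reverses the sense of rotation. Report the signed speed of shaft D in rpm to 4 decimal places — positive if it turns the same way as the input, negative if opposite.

-30.6593 rpm (opposite to input, |ω| = 30.6593 rpm)

Stage 1 [16T→78T]: ω = 279.0000×16/78 = 57.2308 rpm, dir flips to −; running = −57.2308
Stage 2 [78T→78T]: ω = 57.2308×78/78 = 57.2308 rpm, dir flips to +; running = +57.2308
Stage 3 [45T→84T]: ω = 57.2308×45/84 = 30.6593 rpm, dir flips to −; running = −30.6593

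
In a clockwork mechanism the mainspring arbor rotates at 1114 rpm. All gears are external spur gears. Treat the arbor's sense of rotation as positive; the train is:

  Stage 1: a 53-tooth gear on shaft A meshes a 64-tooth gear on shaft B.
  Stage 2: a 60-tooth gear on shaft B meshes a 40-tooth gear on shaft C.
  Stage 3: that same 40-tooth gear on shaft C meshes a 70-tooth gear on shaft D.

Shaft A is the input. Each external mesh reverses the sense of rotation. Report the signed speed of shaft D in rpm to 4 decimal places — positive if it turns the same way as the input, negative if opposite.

-790.7411 rpm (opposite to input, |ω| = 790.7411 rpm)

Stage 1 [53T→64T]: ω = 1114.0000×53/64 = 922.5312 rpm, dir flips to −; running = −922.5312
Stage 2 [60T→40T]: ω = 922.5312×60/40 = 1383.7969 rpm, dir flips to +; running = +1383.7969
Stage 3 [40T→70T]: ω = 1383.7969×40/70 = 790.7411 rpm, dir flips to −; running = −790.7411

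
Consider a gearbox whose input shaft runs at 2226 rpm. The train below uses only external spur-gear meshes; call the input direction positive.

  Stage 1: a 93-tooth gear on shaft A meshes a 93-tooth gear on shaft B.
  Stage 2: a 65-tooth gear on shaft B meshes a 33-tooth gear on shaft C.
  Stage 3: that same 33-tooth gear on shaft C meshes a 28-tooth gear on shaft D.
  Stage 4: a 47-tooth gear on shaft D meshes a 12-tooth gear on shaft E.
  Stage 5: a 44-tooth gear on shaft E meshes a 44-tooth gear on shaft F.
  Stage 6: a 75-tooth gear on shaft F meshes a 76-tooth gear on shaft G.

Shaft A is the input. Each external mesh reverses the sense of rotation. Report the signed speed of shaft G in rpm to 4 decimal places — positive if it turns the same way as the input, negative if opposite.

Stage 1 [93T→93T]: ω = 2226.0000×93/93 = 2226.0000 rpm, dir flips to −; running = −2226.0000
Stage 2 [65T→33T]: ω = 2226.0000×65/33 = 4384.5455 rpm, dir flips to +; running = +4384.5455
Stage 3 [33T→28T]: ω = 4384.5455×33/28 = 5167.5000 rpm, dir flips to −; running = −5167.5000
Stage 4 [47T→12T]: ω = 5167.5000×47/12 = 20239.3750 rpm, dir flips to +; running = +20239.3750
Stage 5 [44T→44T]: ω = 20239.3750×44/44 = 20239.3750 rpm, dir flips to −; running = −20239.3750
Stage 6 [75T→76T]: ω = 20239.3750×75/76 = 19973.0674 rpm, dir flips to +; running = +19973.0674

+19973.0674 rpm (same as input, |ω| = 19973.0674 rpm)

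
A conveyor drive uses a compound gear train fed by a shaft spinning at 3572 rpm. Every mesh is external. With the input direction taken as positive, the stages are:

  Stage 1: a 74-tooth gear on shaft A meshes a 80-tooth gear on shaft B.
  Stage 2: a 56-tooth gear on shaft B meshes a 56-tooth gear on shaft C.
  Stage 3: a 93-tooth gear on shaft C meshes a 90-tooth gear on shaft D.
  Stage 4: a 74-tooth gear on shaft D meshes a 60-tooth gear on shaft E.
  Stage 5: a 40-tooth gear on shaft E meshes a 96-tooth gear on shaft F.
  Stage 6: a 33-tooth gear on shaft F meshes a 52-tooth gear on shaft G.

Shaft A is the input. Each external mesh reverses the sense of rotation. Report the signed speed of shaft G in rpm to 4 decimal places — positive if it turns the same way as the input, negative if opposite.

+1113.4570 rpm (same as input, |ω| = 1113.4570 rpm)

Stage 1 [74T→80T]: ω = 3572.0000×74/80 = 3304.1000 rpm, dir flips to −; running = −3304.1000
Stage 2 [56T→56T]: ω = 3304.1000×56/56 = 3304.1000 rpm, dir flips to +; running = +3304.1000
Stage 3 [93T→90T]: ω = 3304.1000×93/90 = 3414.2367 rpm, dir flips to −; running = −3414.2367
Stage 4 [74T→60T]: ω = 3414.2367×74/60 = 4210.8919 rpm, dir flips to +; running = +4210.8919
Stage 5 [40T→96T]: ω = 4210.8919×40/96 = 1754.5383 rpm, dir flips to −; running = −1754.5383
Stage 6 [33T→52T]: ω = 1754.5383×33/52 = 1113.4570 rpm, dir flips to +; running = +1113.4570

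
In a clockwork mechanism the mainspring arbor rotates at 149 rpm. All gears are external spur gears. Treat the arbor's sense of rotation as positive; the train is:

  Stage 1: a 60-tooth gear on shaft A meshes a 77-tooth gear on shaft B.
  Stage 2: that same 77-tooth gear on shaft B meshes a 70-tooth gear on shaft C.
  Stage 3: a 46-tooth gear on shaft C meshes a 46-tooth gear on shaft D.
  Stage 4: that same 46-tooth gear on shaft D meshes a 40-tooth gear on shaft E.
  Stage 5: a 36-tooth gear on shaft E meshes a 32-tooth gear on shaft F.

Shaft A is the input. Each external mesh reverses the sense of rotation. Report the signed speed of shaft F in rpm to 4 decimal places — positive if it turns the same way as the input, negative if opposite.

Stage 1 [60T→77T]: ω = 149.0000×60/77 = 116.1039 rpm, dir flips to −; running = −116.1039
Stage 2 [77T→70T]: ω = 116.1039×77/70 = 127.7143 rpm, dir flips to +; running = +127.7143
Stage 3 [46T→46T]: ω = 127.7143×46/46 = 127.7143 rpm, dir flips to −; running = −127.7143
Stage 4 [46T→40T]: ω = 127.7143×46/40 = 146.8714 rpm, dir flips to +; running = +146.8714
Stage 5 [36T→32T]: ω = 146.8714×36/32 = 165.2304 rpm, dir flips to −; running = −165.2304

-165.2304 rpm (opposite to input, |ω| = 165.2304 rpm)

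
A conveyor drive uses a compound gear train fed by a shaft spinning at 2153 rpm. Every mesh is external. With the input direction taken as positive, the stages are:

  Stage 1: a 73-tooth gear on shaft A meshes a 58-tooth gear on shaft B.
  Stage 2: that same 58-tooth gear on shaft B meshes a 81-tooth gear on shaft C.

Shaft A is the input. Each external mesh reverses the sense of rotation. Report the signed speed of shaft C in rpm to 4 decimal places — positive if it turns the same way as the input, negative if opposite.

+1940.3580 rpm (same as input, |ω| = 1940.3580 rpm)

Stage 1 [73T→58T]: ω = 2153.0000×73/58 = 2709.8103 rpm, dir flips to −; running = −2709.8103
Stage 2 [58T→81T]: ω = 2709.8103×58/81 = 1940.3580 rpm, dir flips to +; running = +1940.3580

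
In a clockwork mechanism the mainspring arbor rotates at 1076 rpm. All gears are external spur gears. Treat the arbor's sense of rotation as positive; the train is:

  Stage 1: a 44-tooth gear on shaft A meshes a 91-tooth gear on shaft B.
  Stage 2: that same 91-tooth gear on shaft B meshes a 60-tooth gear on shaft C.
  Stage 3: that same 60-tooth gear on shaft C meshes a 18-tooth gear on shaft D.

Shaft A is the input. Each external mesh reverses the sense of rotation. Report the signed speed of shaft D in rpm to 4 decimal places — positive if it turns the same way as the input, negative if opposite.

-2630.2222 rpm (opposite to input, |ω| = 2630.2222 rpm)

Stage 1 [44T→91T]: ω = 1076.0000×44/91 = 520.2637 rpm, dir flips to −; running = −520.2637
Stage 2 [91T→60T]: ω = 520.2637×91/60 = 789.0667 rpm, dir flips to +; running = +789.0667
Stage 3 [60T→18T]: ω = 789.0667×60/18 = 2630.2222 rpm, dir flips to −; running = −2630.2222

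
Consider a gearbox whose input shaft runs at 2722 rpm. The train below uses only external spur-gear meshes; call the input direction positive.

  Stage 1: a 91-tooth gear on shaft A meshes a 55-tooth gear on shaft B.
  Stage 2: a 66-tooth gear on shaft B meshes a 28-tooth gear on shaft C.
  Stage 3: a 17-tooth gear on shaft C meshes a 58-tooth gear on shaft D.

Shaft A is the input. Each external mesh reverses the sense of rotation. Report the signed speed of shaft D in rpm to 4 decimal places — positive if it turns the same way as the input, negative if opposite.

-3111.5276 rpm (opposite to input, |ω| = 3111.5276 rpm)

Stage 1 [91T→55T]: ω = 2722.0000×91/55 = 4503.6727 rpm, dir flips to −; running = −4503.6727
Stage 2 [66T→28T]: ω = 4503.6727×66/28 = 10615.8000 rpm, dir flips to +; running = +10615.8000
Stage 3 [17T→58T]: ω = 10615.8000×17/58 = 3111.5276 rpm, dir flips to −; running = −3111.5276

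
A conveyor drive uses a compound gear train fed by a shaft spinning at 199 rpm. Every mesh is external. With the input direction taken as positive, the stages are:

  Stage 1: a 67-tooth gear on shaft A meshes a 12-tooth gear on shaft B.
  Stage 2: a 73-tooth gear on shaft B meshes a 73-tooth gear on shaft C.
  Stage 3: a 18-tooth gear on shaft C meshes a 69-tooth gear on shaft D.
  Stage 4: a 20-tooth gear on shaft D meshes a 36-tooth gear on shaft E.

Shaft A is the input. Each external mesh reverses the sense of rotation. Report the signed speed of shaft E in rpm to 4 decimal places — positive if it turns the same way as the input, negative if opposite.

Stage 1 [67T→12T]: ω = 199.0000×67/12 = 1111.0833 rpm, dir flips to −; running = −1111.0833
Stage 2 [73T→73T]: ω = 1111.0833×73/73 = 1111.0833 rpm, dir flips to +; running = +1111.0833
Stage 3 [18T→69T]: ω = 1111.0833×18/69 = 289.8478 rpm, dir flips to −; running = −289.8478
Stage 4 [20T→36T]: ω = 289.8478×20/36 = 161.0266 rpm, dir flips to +; running = +161.0266

+161.0266 rpm (same as input, |ω| = 161.0266 rpm)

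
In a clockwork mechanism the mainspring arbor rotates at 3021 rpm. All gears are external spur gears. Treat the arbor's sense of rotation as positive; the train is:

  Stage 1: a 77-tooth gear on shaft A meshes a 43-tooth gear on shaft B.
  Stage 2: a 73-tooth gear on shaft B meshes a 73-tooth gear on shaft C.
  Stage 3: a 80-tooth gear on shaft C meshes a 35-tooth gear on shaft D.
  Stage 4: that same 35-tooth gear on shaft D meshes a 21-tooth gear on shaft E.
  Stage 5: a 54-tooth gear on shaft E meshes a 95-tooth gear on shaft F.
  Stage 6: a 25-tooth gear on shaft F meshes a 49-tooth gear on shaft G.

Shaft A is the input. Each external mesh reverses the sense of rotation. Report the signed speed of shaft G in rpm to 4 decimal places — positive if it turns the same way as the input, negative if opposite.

Stage 1 [77T→43T]: ω = 3021.0000×77/43 = 5409.6977 rpm, dir flips to −; running = −5409.6977
Stage 2 [73T→73T]: ω = 5409.6977×73/73 = 5409.6977 rpm, dir flips to +; running = +5409.6977
Stage 3 [80T→35T]: ω = 5409.6977×80/35 = 12365.0233 rpm, dir flips to −; running = −12365.0233
Stage 4 [35T→21T]: ω = 12365.0233×35/21 = 20608.3721 rpm, dir flips to +; running = +20608.3721
Stage 5 [54T→95T]: ω = 20608.3721×54/95 = 11714.2326 rpm, dir flips to −; running = −11714.2326
Stage 6 [25T→49T]: ω = 11714.2326×25/49 = 5976.6493 rpm, dir flips to +; running = +5976.6493

+5976.6493 rpm (same as input, |ω| = 5976.6493 rpm)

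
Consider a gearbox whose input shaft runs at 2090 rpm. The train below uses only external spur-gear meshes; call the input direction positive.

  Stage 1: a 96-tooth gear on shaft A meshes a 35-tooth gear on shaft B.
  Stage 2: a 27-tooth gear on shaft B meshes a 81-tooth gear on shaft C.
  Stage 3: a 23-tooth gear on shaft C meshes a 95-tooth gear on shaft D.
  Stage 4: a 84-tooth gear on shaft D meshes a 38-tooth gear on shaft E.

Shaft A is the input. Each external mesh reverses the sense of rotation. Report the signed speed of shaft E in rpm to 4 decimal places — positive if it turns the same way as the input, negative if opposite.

Stage 1 [96T→35T]: ω = 2090.0000×96/35 = 5732.5714 rpm, dir flips to −; running = −5732.5714
Stage 2 [27T→81T]: ω = 5732.5714×27/81 = 1910.8571 rpm, dir flips to +; running = +1910.8571
Stage 3 [23T→95T]: ω = 1910.8571×23/95 = 462.6286 rpm, dir flips to −; running = −462.6286
Stage 4 [84T→38T]: ω = 462.6286×84/38 = 1022.6526 rpm, dir flips to +; running = +1022.6526

+1022.6526 rpm (same as input, |ω| = 1022.6526 rpm)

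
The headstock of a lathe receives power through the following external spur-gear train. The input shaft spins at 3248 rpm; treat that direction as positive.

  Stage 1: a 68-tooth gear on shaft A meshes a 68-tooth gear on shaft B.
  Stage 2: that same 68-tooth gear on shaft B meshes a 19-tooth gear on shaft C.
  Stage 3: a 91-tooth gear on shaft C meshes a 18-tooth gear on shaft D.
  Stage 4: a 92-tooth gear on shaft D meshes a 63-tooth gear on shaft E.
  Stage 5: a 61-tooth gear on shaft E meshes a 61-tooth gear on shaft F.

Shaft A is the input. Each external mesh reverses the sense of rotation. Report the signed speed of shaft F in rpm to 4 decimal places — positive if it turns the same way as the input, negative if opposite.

Stage 1 [68T→68T]: ω = 3248.0000×68/68 = 3248.0000 rpm, dir flips to −; running = −3248.0000
Stage 2 [68T→19T]: ω = 3248.0000×68/19 = 11624.4211 rpm, dir flips to +; running = +11624.4211
Stage 3 [91T→18T]: ω = 11624.4211×91/18 = 58767.9064 rpm, dir flips to −; running = −58767.9064
Stage 4 [92T→63T]: ω = 58767.9064×92/63 = 85819.7999 rpm, dir flips to +; running = +85819.7999
Stage 5 [61T→61T]: ω = 85819.7999×61/61 = 85819.7999 rpm, dir flips to −; running = −85819.7999

-85819.7999 rpm (opposite to input, |ω| = 85819.7999 rpm)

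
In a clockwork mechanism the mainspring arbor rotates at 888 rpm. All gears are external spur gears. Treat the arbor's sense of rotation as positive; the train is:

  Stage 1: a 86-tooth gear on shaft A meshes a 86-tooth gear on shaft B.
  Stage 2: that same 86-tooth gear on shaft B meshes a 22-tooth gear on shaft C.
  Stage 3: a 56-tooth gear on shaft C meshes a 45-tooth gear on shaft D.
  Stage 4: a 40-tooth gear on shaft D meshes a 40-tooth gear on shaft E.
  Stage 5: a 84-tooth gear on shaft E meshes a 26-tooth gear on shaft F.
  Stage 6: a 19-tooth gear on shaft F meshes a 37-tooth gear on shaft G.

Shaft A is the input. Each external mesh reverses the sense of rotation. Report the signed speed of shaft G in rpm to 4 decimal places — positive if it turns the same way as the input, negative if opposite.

Stage 1 [86T→86T]: ω = 888.0000×86/86 = 888.0000 rpm, dir flips to −; running = −888.0000
Stage 2 [86T→22T]: ω = 888.0000×86/22 = 3471.2727 rpm, dir flips to +; running = +3471.2727
Stage 3 [56T→45T]: ω = 3471.2727×56/45 = 4319.8061 rpm, dir flips to −; running = −4319.8061
Stage 4 [40T→40T]: ω = 4319.8061×40/40 = 4319.8061 rpm, dir flips to +; running = +4319.8061
Stage 5 [84T→26T]: ω = 4319.8061×84/26 = 13956.2965 rpm, dir flips to −; running = −13956.2965
Stage 6 [19T→37T]: ω = 13956.2965×19/37 = 7166.7469 rpm, dir flips to +; running = +7166.7469

+7166.7469 rpm (same as input, |ω| = 7166.7469 rpm)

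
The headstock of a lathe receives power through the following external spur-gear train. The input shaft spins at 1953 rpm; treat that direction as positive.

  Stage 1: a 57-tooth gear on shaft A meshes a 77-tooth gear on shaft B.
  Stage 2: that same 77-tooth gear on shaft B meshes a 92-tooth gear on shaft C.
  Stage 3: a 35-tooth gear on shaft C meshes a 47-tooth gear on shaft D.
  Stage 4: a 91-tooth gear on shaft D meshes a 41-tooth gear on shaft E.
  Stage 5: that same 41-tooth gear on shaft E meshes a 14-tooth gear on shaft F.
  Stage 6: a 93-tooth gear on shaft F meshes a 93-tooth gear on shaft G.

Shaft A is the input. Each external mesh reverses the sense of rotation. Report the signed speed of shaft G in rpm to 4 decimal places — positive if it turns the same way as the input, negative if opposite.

+5856.9675 rpm (same as input, |ω| = 5856.9675 rpm)

Stage 1 [57T→77T]: ω = 1953.0000×57/77 = 1445.7273 rpm, dir flips to −; running = −1445.7273
Stage 2 [77T→92T]: ω = 1445.7273×77/92 = 1210.0109 rpm, dir flips to +; running = +1210.0109
Stage 3 [35T→47T]: ω = 1210.0109×35/47 = 901.0719 rpm, dir flips to −; running = −901.0719
Stage 4 [91T→41T]: ω = 901.0719×91/41 = 1999.9401 rpm, dir flips to +; running = +1999.9401
Stage 5 [41T→14T]: ω = 1999.9401×41/14 = 5856.9675 rpm, dir flips to −; running = −5856.9675
Stage 6 [93T→93T]: ω = 5856.9675×93/93 = 5856.9675 rpm, dir flips to +; running = +5856.9675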